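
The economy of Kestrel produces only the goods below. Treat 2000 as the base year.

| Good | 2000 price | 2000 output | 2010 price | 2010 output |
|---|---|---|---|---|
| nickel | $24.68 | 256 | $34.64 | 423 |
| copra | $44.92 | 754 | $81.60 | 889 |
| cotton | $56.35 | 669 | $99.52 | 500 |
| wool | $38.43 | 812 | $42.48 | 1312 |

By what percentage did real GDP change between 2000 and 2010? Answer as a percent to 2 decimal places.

18.22%

Real GDP 2000 = Nominal GDP 2000 = 24.68·256 + 44.92·754 + 56.35·669 + 38.43·812 = 109091.07.
Real GDP 2010 (at 2000 prices) = 24.68·423 + 44.92·889 + 56.35·500 + 38.43·1312 = 128968.68.
Real growth = 128968.68/109091.07 − 1 = 0.1822.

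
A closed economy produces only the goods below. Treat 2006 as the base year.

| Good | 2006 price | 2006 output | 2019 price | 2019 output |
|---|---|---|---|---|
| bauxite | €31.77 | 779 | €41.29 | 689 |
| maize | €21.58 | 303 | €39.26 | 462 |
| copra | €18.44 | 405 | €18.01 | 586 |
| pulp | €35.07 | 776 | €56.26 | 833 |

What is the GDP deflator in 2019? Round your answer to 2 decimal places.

Nominal GDP 2019 = 41.29·689 + 39.26·462 + 18.01·586 + 56.26·833 = 104005.37.
Real GDP 2019 (at 2006 prices) = 31.77·689 + 21.58·462 + 18.44·586 + 35.07·833 = 71878.64.
Deflator = Nominal/Real × 100 = 104005.37/71878.64 × 100 = 144.696.

144.70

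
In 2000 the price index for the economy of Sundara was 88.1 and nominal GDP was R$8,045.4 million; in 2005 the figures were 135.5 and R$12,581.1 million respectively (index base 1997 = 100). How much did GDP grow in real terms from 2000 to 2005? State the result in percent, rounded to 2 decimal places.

Deflate each year: 2000 → 8045.4/0.881 = 9132.12; 2005 → 12581.1/1.355 = 9284.94.
So real GDP changed by 9284.94/9132.12 − 1 = 0.0167, i.e. 1.67%.

1.67%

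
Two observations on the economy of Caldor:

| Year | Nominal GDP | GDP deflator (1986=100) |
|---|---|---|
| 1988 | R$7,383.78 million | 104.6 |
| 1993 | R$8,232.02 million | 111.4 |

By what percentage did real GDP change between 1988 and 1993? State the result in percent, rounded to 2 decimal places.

Real GDP 1988 = 7383.78 / 1.046 = 7059.06.
Real GDP 1993 = 8232.02 / 1.114 = 7389.61.
Real growth = 7389.61 / 7059.06 − 1 = 0.0468.

4.68%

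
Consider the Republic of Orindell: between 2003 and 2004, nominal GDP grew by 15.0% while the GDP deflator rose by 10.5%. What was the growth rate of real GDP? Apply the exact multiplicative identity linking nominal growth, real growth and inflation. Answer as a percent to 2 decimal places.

4.07%

(1 + g_nom) = (1 + g_real)(1 + π), so g_real = 1.1500 / 1.1050 − 1 = 0.04072.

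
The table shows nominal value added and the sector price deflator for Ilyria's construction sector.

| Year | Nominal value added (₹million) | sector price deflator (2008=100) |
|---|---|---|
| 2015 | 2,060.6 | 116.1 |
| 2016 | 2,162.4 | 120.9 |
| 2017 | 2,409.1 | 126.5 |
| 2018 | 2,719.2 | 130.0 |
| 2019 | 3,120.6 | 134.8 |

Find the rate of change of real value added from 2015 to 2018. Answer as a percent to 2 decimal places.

Real value added 2015 = 2060.6/1.161 = 1774.85.
Real value added 2018 = 2719.2/1.300 = 2091.69.
Change = 2091.69/1774.85 − 1 = 0.1785.

17.85%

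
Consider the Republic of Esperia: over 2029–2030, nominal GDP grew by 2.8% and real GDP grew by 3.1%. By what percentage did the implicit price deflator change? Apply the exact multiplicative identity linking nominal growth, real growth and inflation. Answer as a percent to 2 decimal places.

-0.29%

(1 + g_nom) = (1 + g_real)(1 + π), so π = 1.0280 / 1.0310 − 1 = -0.00291.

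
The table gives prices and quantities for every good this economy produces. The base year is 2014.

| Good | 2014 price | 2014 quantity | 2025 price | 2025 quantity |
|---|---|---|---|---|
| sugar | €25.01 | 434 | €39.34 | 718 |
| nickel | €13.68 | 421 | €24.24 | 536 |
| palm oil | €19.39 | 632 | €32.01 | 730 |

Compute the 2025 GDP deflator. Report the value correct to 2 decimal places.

Nominal GDP 2025 = 39.34·718 + 24.24·536 + 32.01·730 = 64606.06.
Real GDP 2025 (at 2014 prices) = 25.01·718 + 13.68·536 + 19.39·730 = 39444.36.
Deflator = Nominal/Real × 100 = 64606.06/39444.36 × 100 = 163.790.

163.79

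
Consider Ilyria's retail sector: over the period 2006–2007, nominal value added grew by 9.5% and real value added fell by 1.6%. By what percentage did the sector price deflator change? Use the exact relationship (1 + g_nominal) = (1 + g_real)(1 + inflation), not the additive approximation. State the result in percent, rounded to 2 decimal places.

(1 + g_nom) = (1 + g_real)(1 + π), so π = 1.0950 / 0.9840 − 1 = 0.11280.

11.28%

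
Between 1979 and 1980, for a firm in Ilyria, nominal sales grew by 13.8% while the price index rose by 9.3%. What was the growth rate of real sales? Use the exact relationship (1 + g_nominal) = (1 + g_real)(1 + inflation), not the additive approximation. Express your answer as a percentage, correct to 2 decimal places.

4.12%

(1 + g_nom) = (1 + g_real)(1 + π), so g_real = 1.1380 / 1.0930 − 1 = 0.04117.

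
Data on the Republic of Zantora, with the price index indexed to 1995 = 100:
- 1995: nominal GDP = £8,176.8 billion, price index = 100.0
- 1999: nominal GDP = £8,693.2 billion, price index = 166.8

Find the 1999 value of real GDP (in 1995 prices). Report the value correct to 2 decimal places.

Real GDP = Nominal / (price index/100) = 8693.2 / 1.668 = 5211.75.

£5,211.75 billion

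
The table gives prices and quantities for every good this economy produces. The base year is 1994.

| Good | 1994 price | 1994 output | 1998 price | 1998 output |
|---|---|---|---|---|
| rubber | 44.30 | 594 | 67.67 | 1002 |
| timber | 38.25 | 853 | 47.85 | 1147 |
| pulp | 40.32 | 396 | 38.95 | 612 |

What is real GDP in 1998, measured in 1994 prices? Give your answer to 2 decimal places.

112937.19

Real GDP 1998 = Σ (p_1994 × q_1998) = 44.30·1002 + 38.25·1147 + 40.32·612 = 112937.19.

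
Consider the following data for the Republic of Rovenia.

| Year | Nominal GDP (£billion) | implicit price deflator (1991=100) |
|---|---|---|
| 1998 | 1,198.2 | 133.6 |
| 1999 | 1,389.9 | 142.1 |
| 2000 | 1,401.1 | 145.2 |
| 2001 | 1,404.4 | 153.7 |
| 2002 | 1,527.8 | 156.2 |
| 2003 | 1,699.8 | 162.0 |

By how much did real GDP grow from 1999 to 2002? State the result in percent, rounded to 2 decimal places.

0.00%

Real GDP 1999 = 1389.9/1.421 = 978.11.
Real GDP 2002 = 1527.8/1.562 = 978.10.
Change = 978.10/978.11 − 1 = 0.0000.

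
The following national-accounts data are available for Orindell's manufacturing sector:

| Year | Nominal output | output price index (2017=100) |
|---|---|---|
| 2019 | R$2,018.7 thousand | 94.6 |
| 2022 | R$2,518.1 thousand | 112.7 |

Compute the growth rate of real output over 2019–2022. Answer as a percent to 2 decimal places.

Real output 2019 = 2018.7 / 0.946 = 2133.93.
Real output 2022 = 2518.1 / 1.127 = 2234.34.
Real growth = 2234.34 / 2133.93 − 1 = 0.0471.

4.71%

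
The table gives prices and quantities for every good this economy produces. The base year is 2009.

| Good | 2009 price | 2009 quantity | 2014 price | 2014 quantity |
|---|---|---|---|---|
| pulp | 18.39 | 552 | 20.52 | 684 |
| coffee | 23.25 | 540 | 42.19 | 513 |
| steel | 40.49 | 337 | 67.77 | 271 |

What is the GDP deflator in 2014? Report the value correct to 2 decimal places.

Nominal GDP 2014 = 20.52·684 + 42.19·513 + 67.77·271 = 54044.82.
Real GDP 2014 (at 2009 prices) = 18.39·684 + 23.25·513 + 40.49·271 = 35478.80.
Deflator = Nominal/Real × 100 = 54044.82/35478.80 × 100 = 152.330.

152.33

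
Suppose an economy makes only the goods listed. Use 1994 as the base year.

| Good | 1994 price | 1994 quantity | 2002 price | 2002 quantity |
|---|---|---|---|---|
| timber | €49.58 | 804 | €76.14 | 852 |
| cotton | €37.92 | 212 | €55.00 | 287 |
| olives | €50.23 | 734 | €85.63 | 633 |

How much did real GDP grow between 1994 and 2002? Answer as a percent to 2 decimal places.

Real GDP 1994 = Nominal GDP 1994 = 49.58·804 + 37.92·212 + 50.23·734 = 84770.18.
Real GDP 2002 (at 1994 prices) = 49.58·852 + 37.92·287 + 50.23·633 = 84920.79.
Real growth = 84920.79/84770.18 − 1 = 0.0018.

0.18%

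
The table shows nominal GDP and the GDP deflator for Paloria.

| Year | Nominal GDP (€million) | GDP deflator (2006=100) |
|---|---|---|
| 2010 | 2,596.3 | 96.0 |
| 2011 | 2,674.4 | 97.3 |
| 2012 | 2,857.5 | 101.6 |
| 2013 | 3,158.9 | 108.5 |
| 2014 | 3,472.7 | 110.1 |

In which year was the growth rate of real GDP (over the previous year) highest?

2011: real = 2674.4/0.973 = 2748.61; growth vs 2010 (2704.48) = 1.63%.
2012: real = 2857.5/1.016 = 2812.50; growth vs 2011 (2748.61) = 2.32%.
2013: real = 3158.9/1.085 = 2911.43; growth vs 2012 (2812.50) = 3.52%.
2014: real = 3472.7/1.101 = 3154.13; growth vs 2013 (2911.43) = 8.34%.

2014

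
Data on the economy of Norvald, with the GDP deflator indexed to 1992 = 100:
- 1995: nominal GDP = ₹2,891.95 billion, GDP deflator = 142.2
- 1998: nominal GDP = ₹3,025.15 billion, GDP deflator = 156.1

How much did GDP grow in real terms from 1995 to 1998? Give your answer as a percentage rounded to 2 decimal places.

-4.71%

Deflate each year: 1995 → 2891.95/1.422 = 2033.72; 1998 → 3025.15/1.561 = 1937.96.
So real GDP changed by 1937.96/2033.72 − 1 = -0.0471, i.e. -4.71%.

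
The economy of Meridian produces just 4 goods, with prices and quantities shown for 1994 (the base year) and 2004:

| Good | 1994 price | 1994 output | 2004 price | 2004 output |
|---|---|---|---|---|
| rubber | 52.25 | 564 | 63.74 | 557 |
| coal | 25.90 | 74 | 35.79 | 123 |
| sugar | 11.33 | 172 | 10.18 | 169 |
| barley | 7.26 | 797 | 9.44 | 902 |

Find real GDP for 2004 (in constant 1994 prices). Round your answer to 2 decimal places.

40752.24

Real GDP 2004 = Σ (p_1994 × q_2004) = 52.25·557 + 25.90·123 + 11.33·169 + 7.26·902 = 40752.24.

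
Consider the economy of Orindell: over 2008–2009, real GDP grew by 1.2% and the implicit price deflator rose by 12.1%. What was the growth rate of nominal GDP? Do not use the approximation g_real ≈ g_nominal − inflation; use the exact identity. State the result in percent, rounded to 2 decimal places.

(1 + g_nom) = (1 + g_real)(1 + π) = 1.0120 × 1.1210 = 1.13445.

13.45%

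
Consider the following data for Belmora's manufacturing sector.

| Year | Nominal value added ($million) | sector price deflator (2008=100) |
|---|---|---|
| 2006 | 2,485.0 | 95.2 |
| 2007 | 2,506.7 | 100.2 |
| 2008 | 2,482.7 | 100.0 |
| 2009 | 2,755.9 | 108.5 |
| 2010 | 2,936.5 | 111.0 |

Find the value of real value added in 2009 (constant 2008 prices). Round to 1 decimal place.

Real value added 2009 = 2755.9 / 1.085 = 2540.00.

$2,540.0 million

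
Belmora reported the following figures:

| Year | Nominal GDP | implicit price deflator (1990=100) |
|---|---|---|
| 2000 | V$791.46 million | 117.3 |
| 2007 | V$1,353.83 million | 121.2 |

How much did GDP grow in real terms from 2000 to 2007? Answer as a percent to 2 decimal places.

Deflate each year: 2000 → 791.46/1.173 = 674.73; 2007 → 1353.83/1.212 = 1117.02.
So real GDP changed by 1117.02/674.73 − 1 = 0.6555, i.e. 65.55%.

65.55%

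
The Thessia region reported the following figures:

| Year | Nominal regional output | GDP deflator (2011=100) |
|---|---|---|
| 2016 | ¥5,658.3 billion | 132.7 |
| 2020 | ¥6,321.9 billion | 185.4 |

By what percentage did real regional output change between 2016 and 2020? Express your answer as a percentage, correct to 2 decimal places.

Real regional output 2016 = 5658.3 / 1.327 = 4263.98.
Real regional output 2020 = 6321.9 / 1.854 = 3409.87.
Real growth = 3409.87 / 4263.98 − 1 = -0.2003.

-20.03%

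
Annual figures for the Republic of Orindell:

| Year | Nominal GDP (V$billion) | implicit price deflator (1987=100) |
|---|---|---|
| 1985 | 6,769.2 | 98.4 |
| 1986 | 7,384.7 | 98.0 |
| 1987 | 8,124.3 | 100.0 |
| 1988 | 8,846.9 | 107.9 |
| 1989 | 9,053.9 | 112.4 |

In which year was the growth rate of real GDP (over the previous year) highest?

1986: real = 7384.7/0.980 = 7535.41; growth vs 1985 (6879.27) = 9.54%.
1987: real = 8124.3/1.000 = 8124.30; growth vs 1986 (7535.41) = 7.81%.
1988: real = 8846.9/1.079 = 8199.17; growth vs 1987 (8124.30) = 0.92%.
1989: real = 9053.9/1.124 = 8055.07; growth vs 1988 (8199.17) = -1.76%.

1986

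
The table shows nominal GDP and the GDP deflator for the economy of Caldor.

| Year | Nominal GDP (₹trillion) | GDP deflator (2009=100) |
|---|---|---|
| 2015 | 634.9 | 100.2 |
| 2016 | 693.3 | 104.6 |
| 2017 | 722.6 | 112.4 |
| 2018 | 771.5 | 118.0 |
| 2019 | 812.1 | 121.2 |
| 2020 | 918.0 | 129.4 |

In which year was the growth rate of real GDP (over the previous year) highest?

2016: real = 693.3/1.046 = 662.81; growth vs 2015 (633.63) = 4.61%.
2017: real = 722.6/1.124 = 642.88; growth vs 2016 (662.81) = -3.01%.
2018: real = 771.5/1.180 = 653.81; growth vs 2017 (642.88) = 1.70%.
2019: real = 812.1/1.212 = 670.05; growth vs 2018 (653.81) = 2.48%.
2020: real = 918.0/1.294 = 709.43; growth vs 2019 (670.05) = 5.88%.

2020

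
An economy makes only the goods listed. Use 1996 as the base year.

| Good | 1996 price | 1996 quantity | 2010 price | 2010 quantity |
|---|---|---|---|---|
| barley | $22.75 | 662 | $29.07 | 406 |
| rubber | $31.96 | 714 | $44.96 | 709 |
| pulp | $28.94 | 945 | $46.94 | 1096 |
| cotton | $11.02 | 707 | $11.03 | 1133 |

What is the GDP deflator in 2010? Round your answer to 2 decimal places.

Nominal GDP 2010 = 29.07·406 + 44.96·709 + 46.94·1096 + 11.03·1133 = 107622.29.
Real GDP 2010 (at 1996 prices) = 22.75·406 + 31.96·709 + 28.94·1096 + 11.02·1133 = 76100.04.
Deflator = Nominal/Real × 100 = 107622.29/76100.04 × 100 = 141.422.

141.42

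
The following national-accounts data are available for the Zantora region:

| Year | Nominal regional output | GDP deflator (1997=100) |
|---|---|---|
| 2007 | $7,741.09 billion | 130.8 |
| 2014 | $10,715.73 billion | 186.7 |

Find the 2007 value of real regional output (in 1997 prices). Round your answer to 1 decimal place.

$5,918.3 billion

Real regional output = Nominal / (GDP deflator/100) = 7741.09 / 1.308 = 5918.26.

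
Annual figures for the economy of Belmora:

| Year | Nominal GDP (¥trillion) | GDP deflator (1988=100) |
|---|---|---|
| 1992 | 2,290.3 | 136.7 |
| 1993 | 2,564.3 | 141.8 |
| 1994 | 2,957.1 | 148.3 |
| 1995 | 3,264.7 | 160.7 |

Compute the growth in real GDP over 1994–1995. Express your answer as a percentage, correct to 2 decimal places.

1.88%

Real GDP 1994 = 2957.1/1.483 = 1994.00.
Real GDP 1995 = 3264.7/1.607 = 2031.55.
Change = 2031.55/1994.00 − 1 = 0.0188.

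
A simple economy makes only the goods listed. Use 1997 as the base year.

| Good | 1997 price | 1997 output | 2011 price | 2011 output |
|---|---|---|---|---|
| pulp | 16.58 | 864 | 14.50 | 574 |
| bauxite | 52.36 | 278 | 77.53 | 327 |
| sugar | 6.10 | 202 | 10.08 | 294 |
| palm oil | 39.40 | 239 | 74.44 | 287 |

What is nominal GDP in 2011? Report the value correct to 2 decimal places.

Nominal GDP 2011 = Σ (p_2011 × q_2011) = 14.50·574 + 77.53·327 + 10.08·294 + 74.44·287 = 58003.11.

58003.11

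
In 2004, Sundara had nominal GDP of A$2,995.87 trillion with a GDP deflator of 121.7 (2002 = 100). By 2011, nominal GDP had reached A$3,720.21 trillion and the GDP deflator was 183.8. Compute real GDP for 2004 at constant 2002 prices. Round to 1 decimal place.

Real GDP = Nominal / (GDP deflator/100) = 2995.87 / 1.217 = 2461.68.

A$2,461.7 trillion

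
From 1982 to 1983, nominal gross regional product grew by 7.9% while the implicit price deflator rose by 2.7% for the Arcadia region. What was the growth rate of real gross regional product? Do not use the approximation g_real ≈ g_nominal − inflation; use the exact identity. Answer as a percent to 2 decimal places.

(1 + g_nom) = (1 + g_real)(1 + π), so g_real = 1.0790 / 1.0270 − 1 = 0.05063.

5.06%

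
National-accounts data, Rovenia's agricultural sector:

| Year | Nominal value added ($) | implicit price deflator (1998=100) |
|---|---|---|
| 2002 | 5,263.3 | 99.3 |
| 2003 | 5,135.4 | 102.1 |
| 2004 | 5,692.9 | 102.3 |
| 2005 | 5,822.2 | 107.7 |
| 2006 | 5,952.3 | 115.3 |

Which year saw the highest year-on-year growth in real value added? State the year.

2003: real = 5135.4/1.021 = 5029.77; growth vs 2002 (5300.40) = -5.11%.
2004: real = 5692.9/1.023 = 5564.91; growth vs 2003 (5029.77) = 10.64%.
2005: real = 5822.2/1.077 = 5405.94; growth vs 2004 (5564.91) = -2.86%.
2006: real = 5952.3/1.153 = 5162.45; growth vs 2005 (5405.94) = -4.50%.

2004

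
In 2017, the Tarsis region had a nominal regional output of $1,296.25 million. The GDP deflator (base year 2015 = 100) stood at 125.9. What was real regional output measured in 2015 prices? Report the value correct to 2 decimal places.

$1,029.59 million

Real regional output = Nominal / (GDP deflator/100) = 1296.25 / 1.259 = 1029.59.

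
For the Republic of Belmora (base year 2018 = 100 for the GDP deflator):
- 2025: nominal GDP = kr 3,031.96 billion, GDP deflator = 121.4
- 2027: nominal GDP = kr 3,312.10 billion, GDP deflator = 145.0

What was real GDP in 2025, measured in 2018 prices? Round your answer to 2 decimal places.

Real GDP = Nominal / (GDP deflator/100) = 3031.96 / 1.214 = 2497.50.

kr 2,497.50 billion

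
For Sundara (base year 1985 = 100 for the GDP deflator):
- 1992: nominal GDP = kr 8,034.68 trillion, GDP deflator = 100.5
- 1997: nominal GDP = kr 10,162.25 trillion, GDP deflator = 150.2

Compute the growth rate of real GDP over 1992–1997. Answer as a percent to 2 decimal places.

Real GDP 1992 = 8034.68 / 1.005 = 7994.71.
Real GDP 1997 = 10162.25 / 1.502 = 6765.81.
Real growth = 6765.81 / 7994.71 − 1 = -0.1537.

-15.37%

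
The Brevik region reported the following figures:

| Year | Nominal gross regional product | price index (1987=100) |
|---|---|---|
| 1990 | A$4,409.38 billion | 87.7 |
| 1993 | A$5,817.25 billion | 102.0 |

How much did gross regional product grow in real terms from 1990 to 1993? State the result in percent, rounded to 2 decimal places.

13.43%

Deflate each year: 1990 → 4409.38/0.877 = 5027.80; 1993 → 5817.25/1.020 = 5703.19.
So real gross regional product changed by 5703.19/5027.80 − 1 = 0.1343, i.e. 13.43%.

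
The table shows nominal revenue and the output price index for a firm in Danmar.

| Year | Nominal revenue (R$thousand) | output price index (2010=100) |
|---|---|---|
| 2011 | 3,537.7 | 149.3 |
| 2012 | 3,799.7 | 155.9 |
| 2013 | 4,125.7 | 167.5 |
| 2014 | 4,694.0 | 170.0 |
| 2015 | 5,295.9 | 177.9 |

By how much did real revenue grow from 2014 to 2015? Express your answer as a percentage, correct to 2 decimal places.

Real revenue 2014 = 4694.0/1.700 = 2761.18.
Real revenue 2015 = 5295.9/1.779 = 2976.90.
Change = 2976.90/2761.18 − 1 = 0.0781.

7.81%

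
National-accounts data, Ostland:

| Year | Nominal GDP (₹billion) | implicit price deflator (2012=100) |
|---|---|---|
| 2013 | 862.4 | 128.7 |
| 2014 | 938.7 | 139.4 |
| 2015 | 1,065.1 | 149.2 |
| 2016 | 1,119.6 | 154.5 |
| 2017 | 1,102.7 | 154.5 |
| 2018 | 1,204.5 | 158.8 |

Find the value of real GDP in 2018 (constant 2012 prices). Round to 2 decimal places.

Real GDP 2018 = 1204.5 / 1.588 = 758.50.

₹758.50 billion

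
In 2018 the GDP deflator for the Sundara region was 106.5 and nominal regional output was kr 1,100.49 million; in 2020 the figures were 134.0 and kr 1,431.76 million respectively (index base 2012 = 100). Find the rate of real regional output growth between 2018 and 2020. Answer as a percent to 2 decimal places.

3.40%

Deflate each year: 2018 → 1100.49/1.065 = 1033.32; 2020 → 1431.76/1.340 = 1068.48.
So real regional output changed by 1068.48/1033.32 − 1 = 0.0340, i.e. 3.40%.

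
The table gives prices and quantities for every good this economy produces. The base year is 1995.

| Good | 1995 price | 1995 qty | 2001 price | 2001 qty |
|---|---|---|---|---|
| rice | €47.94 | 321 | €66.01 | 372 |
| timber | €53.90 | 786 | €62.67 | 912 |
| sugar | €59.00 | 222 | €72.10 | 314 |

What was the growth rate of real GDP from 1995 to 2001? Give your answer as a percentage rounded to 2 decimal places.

Real GDP 1995 = Nominal GDP 1995 = 47.94·321 + 53.90·786 + 59.00·222 = 70852.14.
Real GDP 2001 (at 1995 prices) = 47.94·372 + 53.90·912 + 59.00·314 = 85516.48.
Real growth = 85516.48/70852.14 − 1 = 0.2070.

20.70%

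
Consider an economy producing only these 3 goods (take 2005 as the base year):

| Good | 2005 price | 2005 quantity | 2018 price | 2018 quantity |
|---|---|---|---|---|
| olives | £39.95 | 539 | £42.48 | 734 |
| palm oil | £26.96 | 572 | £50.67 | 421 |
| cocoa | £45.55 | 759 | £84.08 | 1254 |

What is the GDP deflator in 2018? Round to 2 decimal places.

161.51

Nominal GDP 2018 = 42.48·734 + 50.67·421 + 84.08·1254 = 157948.71.
Real GDP 2018 (at 2005 prices) = 39.95·734 + 26.96·421 + 45.55·1254 = 97793.16.
Deflator = Nominal/Real × 100 = 157948.71/97793.16 × 100 = 161.513.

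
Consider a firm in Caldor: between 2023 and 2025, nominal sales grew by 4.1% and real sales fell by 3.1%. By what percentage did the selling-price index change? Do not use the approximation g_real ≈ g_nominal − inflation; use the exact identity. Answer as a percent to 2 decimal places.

7.43%

(1 + g_nom) = (1 + g_real)(1 + π), so π = 1.0410 / 0.9690 − 1 = 0.07430.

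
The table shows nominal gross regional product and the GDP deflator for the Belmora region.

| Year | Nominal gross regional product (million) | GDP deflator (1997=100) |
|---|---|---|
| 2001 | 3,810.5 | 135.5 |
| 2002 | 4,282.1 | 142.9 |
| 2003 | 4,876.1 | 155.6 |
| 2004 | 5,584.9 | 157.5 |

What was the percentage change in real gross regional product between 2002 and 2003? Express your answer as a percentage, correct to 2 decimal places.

4.58%

Real gross regional product 2002 = 4282.1/1.429 = 2996.57.
Real gross regional product 2003 = 4876.1/1.556 = 3133.74.
Change = 3133.74/2996.57 − 1 = 0.0458.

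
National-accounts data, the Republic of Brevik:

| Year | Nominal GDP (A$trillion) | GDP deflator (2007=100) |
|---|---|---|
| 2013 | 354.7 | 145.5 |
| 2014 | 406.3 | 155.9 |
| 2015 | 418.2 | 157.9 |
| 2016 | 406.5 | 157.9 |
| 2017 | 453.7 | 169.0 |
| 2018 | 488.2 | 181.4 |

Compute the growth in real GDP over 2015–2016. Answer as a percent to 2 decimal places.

Real GDP 2015 = 418.2/1.579 = 264.85.
Real GDP 2016 = 406.5/1.579 = 257.44.
Change = 257.44/264.85 − 1 = -0.0280.

-2.80%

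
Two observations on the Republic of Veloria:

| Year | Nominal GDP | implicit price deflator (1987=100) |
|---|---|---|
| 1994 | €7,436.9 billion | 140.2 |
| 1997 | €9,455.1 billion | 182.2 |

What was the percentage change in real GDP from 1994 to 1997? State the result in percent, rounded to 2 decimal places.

-2.17%

Real GDP 1994 = 7436.9 / 1.402 = 5304.49.
Real GDP 1997 = 9455.1 / 1.822 = 5189.41.
Real growth = 5189.41 / 5304.49 − 1 = -0.0217.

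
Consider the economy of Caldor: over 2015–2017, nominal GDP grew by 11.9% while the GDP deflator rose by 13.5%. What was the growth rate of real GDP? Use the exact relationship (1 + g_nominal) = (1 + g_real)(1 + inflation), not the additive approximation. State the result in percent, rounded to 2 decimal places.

(1 + g_nom) = (1 + g_real)(1 + π), so g_real = 1.1190 / 1.1350 − 1 = -0.01410.

-1.41%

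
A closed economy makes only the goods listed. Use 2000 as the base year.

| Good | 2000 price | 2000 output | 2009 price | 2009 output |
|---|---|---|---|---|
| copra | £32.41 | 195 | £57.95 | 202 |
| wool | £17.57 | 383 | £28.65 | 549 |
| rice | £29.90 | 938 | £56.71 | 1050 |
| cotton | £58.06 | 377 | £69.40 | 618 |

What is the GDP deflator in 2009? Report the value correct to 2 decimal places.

155.59

Nominal GDP 2009 = 57.95·202 + 28.65·549 + 56.71·1050 + 69.40·618 = 129869.45.
Real GDP 2009 (at 2000 prices) = 32.41·202 + 17.57·549 + 29.90·1050 + 58.06·618 = 83468.83.
Deflator = Nominal/Real × 100 = 129869.45/83468.83 × 100 = 155.590.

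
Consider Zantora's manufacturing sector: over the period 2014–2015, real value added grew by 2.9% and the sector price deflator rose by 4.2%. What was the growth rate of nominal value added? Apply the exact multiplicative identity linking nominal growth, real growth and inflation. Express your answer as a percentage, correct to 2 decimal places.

(1 + g_nom) = (1 + g_real)(1 + π) = 1.0290 × 1.0420 = 1.07222.

7.22%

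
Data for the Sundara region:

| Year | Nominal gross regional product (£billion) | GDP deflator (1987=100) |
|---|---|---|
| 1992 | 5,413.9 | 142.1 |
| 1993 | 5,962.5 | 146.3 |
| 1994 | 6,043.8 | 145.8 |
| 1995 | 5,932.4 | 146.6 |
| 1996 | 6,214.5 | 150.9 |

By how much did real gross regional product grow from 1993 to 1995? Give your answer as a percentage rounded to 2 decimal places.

Real gross regional product 1993 = 5962.5/1.463 = 4075.53.
Real gross regional product 1995 = 5932.4/1.466 = 4046.66.
Change = 4046.66/4075.53 − 1 = -0.0071.

-0.71%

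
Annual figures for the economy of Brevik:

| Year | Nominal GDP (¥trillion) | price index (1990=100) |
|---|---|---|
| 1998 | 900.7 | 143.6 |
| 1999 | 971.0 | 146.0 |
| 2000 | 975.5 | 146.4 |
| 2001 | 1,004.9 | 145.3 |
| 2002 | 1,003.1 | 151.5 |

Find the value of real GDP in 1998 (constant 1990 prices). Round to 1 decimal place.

¥627.2 trillion

Real GDP 1998 = 900.7 / 1.436 = 627.23.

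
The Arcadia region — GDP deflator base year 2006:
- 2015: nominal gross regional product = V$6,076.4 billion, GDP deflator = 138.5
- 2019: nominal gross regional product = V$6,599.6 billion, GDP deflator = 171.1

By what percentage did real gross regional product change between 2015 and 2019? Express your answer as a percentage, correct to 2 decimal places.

-12.08%

Deflate each year: 2015 → 6076.4/1.385 = 4387.29; 2019 → 6599.6/1.711 = 3857.16.
So real gross regional product changed by 3857.16/4387.29 − 1 = -0.1208, i.e. -12.08%.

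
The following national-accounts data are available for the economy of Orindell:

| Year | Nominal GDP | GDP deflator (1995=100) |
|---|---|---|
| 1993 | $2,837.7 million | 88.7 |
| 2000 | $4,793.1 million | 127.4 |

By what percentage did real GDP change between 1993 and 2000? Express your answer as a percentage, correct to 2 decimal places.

17.60%

Deflate each year: 1993 → 2837.7/0.887 = 3199.21; 2000 → 4793.1/1.274 = 3762.24.
So real GDP changed by 3762.24/3199.21 − 1 = 0.1760, i.e. 17.60%.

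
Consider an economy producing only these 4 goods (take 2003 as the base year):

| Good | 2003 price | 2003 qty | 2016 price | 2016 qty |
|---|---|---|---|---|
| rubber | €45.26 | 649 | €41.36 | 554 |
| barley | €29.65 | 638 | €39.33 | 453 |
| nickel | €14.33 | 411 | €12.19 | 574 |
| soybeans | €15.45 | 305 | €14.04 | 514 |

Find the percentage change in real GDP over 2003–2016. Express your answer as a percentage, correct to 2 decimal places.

-7.17%

Real GDP 2003 = Nominal GDP 2003 = 45.26·649 + 29.65·638 + 14.33·411 + 15.45·305 = 58892.32.
Real GDP 2016 (at 2003 prices) = 45.26·554 + 29.65·453 + 14.33·574 + 15.45·514 = 54672.21.
Real growth = 54672.21/58892.32 − 1 = -0.0717.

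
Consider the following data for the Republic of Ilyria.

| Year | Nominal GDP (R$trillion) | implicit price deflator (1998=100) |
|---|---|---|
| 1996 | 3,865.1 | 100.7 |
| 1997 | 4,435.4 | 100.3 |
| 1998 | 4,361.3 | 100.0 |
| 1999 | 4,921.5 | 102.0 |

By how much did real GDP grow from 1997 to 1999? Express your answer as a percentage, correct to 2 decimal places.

Real GDP 1997 = 4435.4/1.003 = 4422.13.
Real GDP 1999 = 4921.5/1.020 = 4825.00.
Change = 4825.00/4422.13 − 1 = 0.0911.

9.11%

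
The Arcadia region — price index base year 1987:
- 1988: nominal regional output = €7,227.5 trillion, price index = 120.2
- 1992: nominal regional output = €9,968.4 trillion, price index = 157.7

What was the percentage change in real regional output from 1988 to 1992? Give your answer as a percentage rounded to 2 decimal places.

5.13%

Deflate each year: 1988 → 7227.5/1.202 = 6012.90; 1992 → 9968.4/1.577 = 6321.12.
So real regional output changed by 6321.12/6012.90 − 1 = 0.0513, i.e. 5.13%.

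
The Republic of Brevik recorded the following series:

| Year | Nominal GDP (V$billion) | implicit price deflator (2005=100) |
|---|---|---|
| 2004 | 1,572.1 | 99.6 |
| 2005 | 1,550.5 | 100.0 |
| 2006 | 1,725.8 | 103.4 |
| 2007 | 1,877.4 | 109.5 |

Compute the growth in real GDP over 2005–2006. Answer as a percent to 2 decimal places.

Real GDP 2005 = 1550.5/1.000 = 1550.50.
Real GDP 2006 = 1725.8/1.034 = 1669.05.
Change = 1669.05/1550.50 − 1 = 0.0765.

7.65%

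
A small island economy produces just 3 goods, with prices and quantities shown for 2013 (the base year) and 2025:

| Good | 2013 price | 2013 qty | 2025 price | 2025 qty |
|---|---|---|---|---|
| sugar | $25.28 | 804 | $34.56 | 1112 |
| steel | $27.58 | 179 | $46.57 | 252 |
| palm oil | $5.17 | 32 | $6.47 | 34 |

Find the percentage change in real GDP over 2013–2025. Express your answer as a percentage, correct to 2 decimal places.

Real GDP 2013 = Nominal GDP 2013 = 25.28·804 + 27.58·179 + 5.17·32 = 25427.38.
Real GDP 2025 (at 2013 prices) = 25.28·1112 + 27.58·252 + 5.17·34 = 35237.30.
Real growth = 35237.30/25427.38 − 1 = 0.3858.

38.58%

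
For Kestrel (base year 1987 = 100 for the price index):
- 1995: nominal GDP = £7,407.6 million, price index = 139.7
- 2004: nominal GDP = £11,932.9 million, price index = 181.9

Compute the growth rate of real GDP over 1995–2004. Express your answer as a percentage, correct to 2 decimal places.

23.72%

Deflate each year: 1995 → 7407.6/1.397 = 5302.51; 2004 → 11932.9/1.819 = 6560.14.
So real GDP changed by 6560.14/5302.51 − 1 = 0.2372, i.e. 23.72%.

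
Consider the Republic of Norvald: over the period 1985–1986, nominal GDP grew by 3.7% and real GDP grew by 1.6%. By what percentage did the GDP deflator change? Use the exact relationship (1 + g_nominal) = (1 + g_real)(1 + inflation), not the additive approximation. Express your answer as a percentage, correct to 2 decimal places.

(1 + g_nom) = (1 + g_real)(1 + π), so π = 1.0370 / 1.0160 − 1 = 0.02067.

2.07%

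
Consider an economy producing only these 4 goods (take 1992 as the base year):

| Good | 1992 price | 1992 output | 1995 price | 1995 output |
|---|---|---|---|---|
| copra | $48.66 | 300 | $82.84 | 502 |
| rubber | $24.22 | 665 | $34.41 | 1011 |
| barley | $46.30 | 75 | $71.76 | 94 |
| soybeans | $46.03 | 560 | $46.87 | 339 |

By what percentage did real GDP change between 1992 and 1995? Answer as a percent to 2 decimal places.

14.87%

Real GDP 1992 = Nominal GDP 1992 = 48.66·300 + 24.22·665 + 46.30·75 + 46.03·560 = 59953.60.
Real GDP 1995 (at 1992 prices) = 48.66·502 + 24.22·1011 + 46.30·94 + 46.03·339 = 68870.11.
Real growth = 68870.11/59953.60 − 1 = 0.1487.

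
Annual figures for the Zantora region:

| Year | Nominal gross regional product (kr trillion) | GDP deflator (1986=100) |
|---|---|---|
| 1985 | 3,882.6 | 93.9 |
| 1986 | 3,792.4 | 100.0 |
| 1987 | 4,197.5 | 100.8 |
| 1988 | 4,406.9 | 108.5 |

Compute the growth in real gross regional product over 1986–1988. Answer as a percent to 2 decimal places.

Real gross regional product 1986 = 3792.4/1.000 = 3792.40.
Real gross regional product 1988 = 4406.9/1.085 = 4061.66.
Change = 4061.66/3792.40 − 1 = 0.0710.

7.10%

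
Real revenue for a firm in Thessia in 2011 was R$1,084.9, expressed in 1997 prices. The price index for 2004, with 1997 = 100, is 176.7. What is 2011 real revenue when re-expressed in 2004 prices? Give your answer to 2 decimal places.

Real revenue in 2004 prices = Real revenue in 1997 prices × (P_2004/P_1997) = 1084.9 × 1.767 = 1917.02.

R$1,917.02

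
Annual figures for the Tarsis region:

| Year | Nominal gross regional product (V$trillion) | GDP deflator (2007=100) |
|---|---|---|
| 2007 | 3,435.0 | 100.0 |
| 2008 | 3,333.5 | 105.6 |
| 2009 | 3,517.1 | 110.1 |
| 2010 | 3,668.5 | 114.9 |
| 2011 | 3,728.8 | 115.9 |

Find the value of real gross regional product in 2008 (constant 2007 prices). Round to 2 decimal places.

V$3,156.72 trillion

Real gross regional product 2008 = 3333.5 / 1.056 = 3156.72.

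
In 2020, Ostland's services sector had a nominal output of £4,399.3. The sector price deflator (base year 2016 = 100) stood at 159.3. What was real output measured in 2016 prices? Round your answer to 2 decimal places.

Real output = Nominal / (sector price deflator/100) = 4399.3 / 1.593 = 2761.64.

£2,761.64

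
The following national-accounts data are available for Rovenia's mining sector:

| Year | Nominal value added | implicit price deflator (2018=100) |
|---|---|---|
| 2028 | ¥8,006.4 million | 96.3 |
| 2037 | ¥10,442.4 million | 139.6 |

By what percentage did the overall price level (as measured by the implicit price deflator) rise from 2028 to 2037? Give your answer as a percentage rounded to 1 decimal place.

Price-level change = 139.6 / 96.3 − 1 = 0.4496.

45.0%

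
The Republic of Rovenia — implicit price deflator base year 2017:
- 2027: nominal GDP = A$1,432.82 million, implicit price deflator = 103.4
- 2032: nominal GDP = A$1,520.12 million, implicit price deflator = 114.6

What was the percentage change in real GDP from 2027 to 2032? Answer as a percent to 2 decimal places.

-4.28%

Real GDP 2027 = 1432.82 / 1.034 = 1385.71.
Real GDP 2032 = 1520.12 / 1.146 = 1326.46.
Real growth = 1326.46 / 1385.71 − 1 = -0.0428.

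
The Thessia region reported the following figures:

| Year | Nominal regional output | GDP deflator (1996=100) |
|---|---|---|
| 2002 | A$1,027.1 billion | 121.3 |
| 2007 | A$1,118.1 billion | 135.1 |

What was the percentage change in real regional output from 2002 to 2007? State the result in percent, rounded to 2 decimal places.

Real regional output 2002 = 1027.1 / 1.213 = 846.74.
Real regional output 2007 = 1118.1 / 1.351 = 827.61.
Real growth = 827.61 / 846.74 − 1 = -0.0226.

-2.26%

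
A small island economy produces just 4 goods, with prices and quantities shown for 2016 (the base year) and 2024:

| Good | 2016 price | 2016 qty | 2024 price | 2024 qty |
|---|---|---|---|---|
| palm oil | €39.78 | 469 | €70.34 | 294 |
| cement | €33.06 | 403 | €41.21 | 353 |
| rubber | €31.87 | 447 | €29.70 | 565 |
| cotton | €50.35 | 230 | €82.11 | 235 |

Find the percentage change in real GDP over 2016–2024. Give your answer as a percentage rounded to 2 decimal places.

-7.96%

Real GDP 2016 = Nominal GDP 2016 = 39.78·469 + 33.06·403 + 31.87·447 + 50.35·230 = 57806.39.
Real GDP 2024 (at 2016 prices) = 39.78·294 + 33.06·353 + 31.87·565 + 50.35·235 = 53204.30.
Real growth = 53204.30/57806.39 − 1 = -0.0796.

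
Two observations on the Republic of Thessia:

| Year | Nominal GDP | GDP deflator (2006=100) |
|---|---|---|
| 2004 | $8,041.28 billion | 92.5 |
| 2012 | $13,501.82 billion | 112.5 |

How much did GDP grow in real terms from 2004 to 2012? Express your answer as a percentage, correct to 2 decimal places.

Real GDP 2004 = 8041.28 / 0.925 = 8693.28.
Real GDP 2012 = 13501.82 / 1.125 = 12001.62.
Real growth = 12001.62 / 8693.28 − 1 = 0.3806.

38.06%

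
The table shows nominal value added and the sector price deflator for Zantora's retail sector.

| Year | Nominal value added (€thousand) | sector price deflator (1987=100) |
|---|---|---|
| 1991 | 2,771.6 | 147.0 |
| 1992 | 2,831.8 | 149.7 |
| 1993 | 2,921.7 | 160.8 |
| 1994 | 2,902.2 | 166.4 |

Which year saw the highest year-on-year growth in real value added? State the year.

1992

1992: real = 2831.8/1.497 = 1891.65; growth vs 1991 (1885.44) = 0.33%.
1993: real = 2921.7/1.608 = 1816.98; growth vs 1992 (1891.65) = -3.95%.
1994: real = 2902.2/1.664 = 1744.11; growth vs 1993 (1816.98) = -4.01%.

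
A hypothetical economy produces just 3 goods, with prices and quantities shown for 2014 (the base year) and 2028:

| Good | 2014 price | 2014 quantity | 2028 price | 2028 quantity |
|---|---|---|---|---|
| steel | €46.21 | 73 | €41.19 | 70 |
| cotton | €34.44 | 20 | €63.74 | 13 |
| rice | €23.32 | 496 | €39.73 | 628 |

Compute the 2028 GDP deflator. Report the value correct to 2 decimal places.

156.39

Nominal GDP 2028 = 41.19·70 + 63.74·13 + 39.73·628 = 28662.36.
Real GDP 2028 (at 2014 prices) = 46.21·70 + 34.44·13 + 23.32·628 = 18327.38.
Deflator = Nominal/Real × 100 = 28662.36/18327.38 × 100 = 156.391.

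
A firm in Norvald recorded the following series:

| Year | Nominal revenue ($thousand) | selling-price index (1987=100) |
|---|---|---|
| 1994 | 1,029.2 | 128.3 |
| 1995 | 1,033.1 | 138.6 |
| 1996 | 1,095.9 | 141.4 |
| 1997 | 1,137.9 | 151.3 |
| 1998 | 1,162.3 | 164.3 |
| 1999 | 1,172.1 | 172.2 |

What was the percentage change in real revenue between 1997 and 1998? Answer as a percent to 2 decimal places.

Real revenue 1997 = 1137.9/1.513 = 752.08.
Real revenue 1998 = 1162.3/1.643 = 707.43.
Change = 707.43/752.08 − 1 = -0.0594.

-5.94%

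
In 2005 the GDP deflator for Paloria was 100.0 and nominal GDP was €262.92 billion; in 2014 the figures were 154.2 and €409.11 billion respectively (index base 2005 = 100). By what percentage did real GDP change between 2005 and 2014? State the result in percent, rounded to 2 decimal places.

Real GDP 2005 = 262.92 / 1.000 = 262.92.
Real GDP 2014 = 409.11 / 1.542 = 265.31.
Real growth = 265.31 / 262.92 − 1 = 0.0091.

0.91%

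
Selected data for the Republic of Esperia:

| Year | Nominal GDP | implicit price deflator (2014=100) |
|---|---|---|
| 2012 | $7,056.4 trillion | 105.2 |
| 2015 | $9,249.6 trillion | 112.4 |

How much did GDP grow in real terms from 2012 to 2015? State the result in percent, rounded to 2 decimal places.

Deflate each year: 2012 → 7056.4/1.052 = 6707.60; 2015 → 9249.6/1.124 = 8229.18.
So real GDP changed by 8229.18/6707.60 − 1 = 0.2268, i.e. 22.68%.

22.68%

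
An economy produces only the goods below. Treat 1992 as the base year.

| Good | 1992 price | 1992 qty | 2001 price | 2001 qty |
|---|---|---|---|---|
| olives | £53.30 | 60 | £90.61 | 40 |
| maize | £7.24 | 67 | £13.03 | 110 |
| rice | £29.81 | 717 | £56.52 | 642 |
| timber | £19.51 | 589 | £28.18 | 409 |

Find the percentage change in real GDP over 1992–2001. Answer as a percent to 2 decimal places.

-17.79%

Real GDP 1992 = Nominal GDP 1992 = 53.30·60 + 7.24·67 + 29.81·717 + 19.51·589 = 36548.24.
Real GDP 2001 (at 1992 prices) = 53.30·40 + 7.24·110 + 29.81·642 + 19.51·409 = 30046.01.
Real growth = 30046.01/36548.24 − 1 = -0.1779.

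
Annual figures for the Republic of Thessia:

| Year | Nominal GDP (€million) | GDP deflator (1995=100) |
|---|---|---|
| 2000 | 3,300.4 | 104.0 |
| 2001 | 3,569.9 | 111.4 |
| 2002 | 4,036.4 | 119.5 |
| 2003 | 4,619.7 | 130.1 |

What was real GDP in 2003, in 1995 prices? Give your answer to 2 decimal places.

€3,550.88 million

Real GDP 2003 = 4619.7 / 1.301 = 3550.88.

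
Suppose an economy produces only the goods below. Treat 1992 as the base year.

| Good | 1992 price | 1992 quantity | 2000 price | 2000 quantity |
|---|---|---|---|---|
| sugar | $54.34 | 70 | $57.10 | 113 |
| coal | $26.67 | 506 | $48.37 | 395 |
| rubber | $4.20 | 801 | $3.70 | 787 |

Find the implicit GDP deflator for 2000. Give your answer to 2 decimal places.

Nominal GDP 2000 = 57.10·113 + 48.37·395 + 3.70·787 = 28470.35.
Real GDP 2000 (at 1992 prices) = 54.34·113 + 26.67·395 + 4.20·787 = 19980.47.
Deflator = Nominal/Real × 100 = 28470.35/19980.47 × 100 = 142.491.

142.49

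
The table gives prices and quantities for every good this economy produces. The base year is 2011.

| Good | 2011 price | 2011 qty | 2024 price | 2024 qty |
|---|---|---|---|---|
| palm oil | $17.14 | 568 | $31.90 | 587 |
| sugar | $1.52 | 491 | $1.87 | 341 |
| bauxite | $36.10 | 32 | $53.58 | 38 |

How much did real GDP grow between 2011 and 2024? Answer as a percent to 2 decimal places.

Real GDP 2011 = Nominal GDP 2011 = 17.14·568 + 1.52·491 + 36.10·32 = 11637.04.
Real GDP 2024 (at 2011 prices) = 17.14·587 + 1.52·341 + 36.10·38 = 11951.30.
Real growth = 11951.30/11637.04 − 1 = 0.0270.

2.70%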